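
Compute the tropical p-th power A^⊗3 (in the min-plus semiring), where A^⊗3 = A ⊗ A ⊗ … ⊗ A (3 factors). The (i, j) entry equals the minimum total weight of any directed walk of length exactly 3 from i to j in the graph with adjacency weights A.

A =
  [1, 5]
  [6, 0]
A^⊗3 =
  [3, 5]
  [6, 0]

Each entry (A^⊗3)_ij equals the minimum over all length-3 walks i = v_0 → v_1 → … → v_3 = j of Σ_t A[v_t][v_{t+1}]. For example, for (i, j) = (0, 1) we minimise over 4 possible intermediate vertex sequences; the minimum is 5, attained along the walk 0 → 1 → 1 → 1.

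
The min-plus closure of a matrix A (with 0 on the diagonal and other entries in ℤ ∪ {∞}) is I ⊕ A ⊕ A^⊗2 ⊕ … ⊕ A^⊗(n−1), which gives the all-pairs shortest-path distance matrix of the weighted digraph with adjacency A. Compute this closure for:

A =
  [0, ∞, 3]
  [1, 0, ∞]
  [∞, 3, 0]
Closure =
  [0, 6, 3]
  [1, 0, 4]
  [4, 3, 0]

This is the Floyd-Warshall all-pairs shortest-path computation. For each intermediate vertex k = 0, 1, …, 2, update dist[i][j] ← min(dist[i][j], dist[i][k] + dist[k][j]). The final matrix gives, for each (i, j), the minimum total weight of any directed path from i to j (possibly empty when i = j).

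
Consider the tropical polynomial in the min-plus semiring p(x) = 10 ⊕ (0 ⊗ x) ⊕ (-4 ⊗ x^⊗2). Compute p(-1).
p(-1) = -6

A tropical monomial a ⊗ x^⊗i evaluates to a + i · x. Evaluating each term at x = -1:
  Term 0 contributes 10 + 0 · -1 = 10
  Term 1 contributes 0 + 1 · -1 = -1
  Term 2 contributes -4 + 2 · -1 = -6
p(-1) = ⊕ of these = min[10, -1, -6] = -6.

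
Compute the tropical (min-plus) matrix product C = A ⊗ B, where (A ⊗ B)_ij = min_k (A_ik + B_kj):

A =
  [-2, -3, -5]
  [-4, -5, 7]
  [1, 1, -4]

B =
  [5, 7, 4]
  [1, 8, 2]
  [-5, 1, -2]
A ⊗ B =
  [-10, -4, -7]
  [-4, 3, -3]
  [-9, -3, -6]

Apply the min-plus product entry-by-entry:
  C[0][0] = min over k of (A[0][0] + B[0][0] = -2 + 5 = 3, A[0][1] + B[1][0] = -3 + 1 = -2, A[0][2] + B[2][0] = -5 + -5 = -10) = -10 (attained at k = 2)
  C[0][1] = min over k of (A[0][0] + B[0][1] = -2 + 7 = 5, A[0][1] + B[1][1] = -3 + 8 = 5, A[0][2] + B[2][1] = -5 + 1 = -4) = -4 (attained at k = 2)
  C[0][2] = min over k of (A[0][0] + B[0][2] = -2 + 4 = 2, A[0][1] + B[1][2] = -3 + 2 = -1, A[0][2] + B[2][2] = -5 + -2 = -7) = -7 (attained at k = 2)
  C[1][0] = min over k of (A[1][0] + B[0][0] = -4 + 5 = 1, A[1][1] + B[1][0] = -5 + 1 = -4, A[1][2] + B[2][0] = 7 + -5 = 2) = -4 (attained at k = 1)
  C[1][1] = min over k of (A[1][0] + B[0][1] = -4 + 7 = 3, A[1][1] + B[1][1] = -5 + 8 = 3, A[1][2] + B[2][1] = 7 + 1 = 8) = 3 (attained at k = 0)
  C[1][2] = min over k of (A[1][0] + B[0][2] = -4 + 4 = 0, A[1][1] + B[1][2] = -5 + 2 = -3, A[1][2] + B[2][2] = 7 + -2 = 5) = -3 (attained at k = 1)
  C[2][0] = min over k of (A[2][0] + B[0][0] = 1 + 5 = 6, A[2][1] + B[1][0] = 1 + 1 = 2, A[2][2] + B[2][0] = -4 + -5 = -9) = -9 (attained at k = 2)
  C[2][1] = min over k of (A[2][0] + B[0][1] = 1 + 7 = 8, A[2][1] + B[1][1] = 1 + 8 = 9, A[2][2] + B[2][1] = -4 + 1 = -3) = -3 (attained at k = 2)
  C[2][2] = min over k of (A[2][0] + B[0][2] = 1 + 4 = 5, A[2][1] + B[1][2] = 1 + 2 = 3, A[2][2] + B[2][2] = -4 + -2 = -6) = -6 (attained at k = 2)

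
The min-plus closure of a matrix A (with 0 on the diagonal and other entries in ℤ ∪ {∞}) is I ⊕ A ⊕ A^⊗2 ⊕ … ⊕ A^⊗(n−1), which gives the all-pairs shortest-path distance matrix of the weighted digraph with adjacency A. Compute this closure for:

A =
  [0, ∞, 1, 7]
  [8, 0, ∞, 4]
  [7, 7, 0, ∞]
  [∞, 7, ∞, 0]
Closure =
  [0, 8, 1, 7]
  [8, 0, 9, 4]
  [7, 7, 0, 11]
  [15, 7, 16, 0]

This is the Floyd-Warshall all-pairs shortest-path computation. For each intermediate vertex k = 0, 1, …, 3, update dist[i][j] ← min(dist[i][j], dist[i][k] + dist[k][j]). The final matrix gives, for each (i, j), the minimum total weight of any directed path from i to j (possibly empty when i = j).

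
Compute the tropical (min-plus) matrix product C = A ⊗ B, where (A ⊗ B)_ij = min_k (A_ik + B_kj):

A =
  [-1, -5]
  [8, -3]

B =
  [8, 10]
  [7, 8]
A ⊗ B =
  [2, 3]
  [4, 5]

Apply the min-plus product entry-by-entry:
  C[0][0] = min over k of (A[0][0] + B[0][0] = -1 + 8 = 7, A[0][1] + B[1][0] = -5 + 7 = 2) = 2 (attained at k = 1)
  C[0][1] = min over k of (A[0][0] + B[0][1] = -1 + 10 = 9, A[0][1] + B[1][1] = -5 + 8 = 3) = 3 (attained at k = 1)
  C[1][0] = min over k of (A[1][0] + B[0][0] = 8 + 8 = 16, A[1][1] + B[1][0] = -3 + 7 = 4) = 4 (attained at k = 1)
  C[1][1] = min over k of (A[1][0] + B[0][1] = 8 + 10 = 18, A[1][1] + B[1][1] = -3 + 8 = 5) = 5 (attained at k = 1)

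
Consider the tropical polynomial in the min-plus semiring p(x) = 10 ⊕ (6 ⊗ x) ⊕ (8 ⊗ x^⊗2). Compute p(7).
p(7) = 10

A tropical monomial a ⊗ x^⊗i evaluates to a + i · x. Evaluating each term at x = 7:
  Term 0 contributes 10 + 0 · 7 = 10
  Term 1 contributes 6 + 1 · 7 = 13
  Term 2 contributes 8 + 2 · 7 = 22
p(7) = ⊕ of these = min[10, 13, 22] = 10.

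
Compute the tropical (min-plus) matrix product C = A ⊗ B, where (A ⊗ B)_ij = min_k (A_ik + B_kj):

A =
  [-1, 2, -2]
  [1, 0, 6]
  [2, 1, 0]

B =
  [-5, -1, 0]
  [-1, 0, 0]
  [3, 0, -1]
A ⊗ B =
  [-6, -2, -3]
  [-4, 0, 0]
  [-3, 0, -1]

Apply the min-plus product entry-by-entry:
  C[0][0] = min over k of (A[0][0] + B[0][0] = -1 + -5 = -6, A[0][1] + B[1][0] = 2 + -1 = 1, A[0][2] + B[2][0] = -2 + 3 = 1) = -6 (attained at k = 0)
  C[0][1] = min over k of (A[0][0] + B[0][1] = -1 + -1 = -2, A[0][1] + B[1][1] = 2 + 0 = 2, A[0][2] + B[2][1] = -2 + 0 = -2) = -2 (attained at k = 0)
  C[0][2] = min over k of (A[0][0] + B[0][2] = -1 + 0 = -1, A[0][1] + B[1][2] = 2 + 0 = 2, A[0][2] + B[2][2] = -2 + -1 = -3) = -3 (attained at k = 2)
  C[1][0] = min over k of (A[1][0] + B[0][0] = 1 + -5 = -4, A[1][1] + B[1][0] = 0 + -1 = -1, A[1][2] + B[2][0] = 6 + 3 = 9) = -4 (attained at k = 0)
  C[1][1] = min over k of (A[1][0] + B[0][1] = 1 + -1 = 0, A[1][1] + B[1][1] = 0 + 0 = 0, A[1][2] + B[2][1] = 6 + 0 = 6) = 0 (attained at k = 0)
  C[1][2] = min over k of (A[1][0] + B[0][2] = 1 + 0 = 1, A[1][1] + B[1][2] = 0 + 0 = 0, A[1][2] + B[2][2] = 6 + -1 = 5) = 0 (attained at k = 1)
  C[2][0] = min over k of (A[2][0] + B[0][0] = 2 + -5 = -3, A[2][1] + B[1][0] = 1 + -1 = 0, A[2][2] + B[2][0] = 0 + 3 = 3) = -3 (attained at k = 0)
  C[2][1] = min over k of (A[2][0] + B[0][1] = 2 + -1 = 1, A[2][1] + B[1][1] = 1 + 0 = 1, A[2][2] + B[2][1] = 0 + 0 = 0) = 0 (attained at k = 2)
  C[2][2] = min over k of (A[2][0] + B[0][2] = 2 + 0 = 2, A[2][1] + B[1][2] = 1 + 0 = 1, A[2][2] + B[2][2] = 0 + -1 = -1) = -1 (attained at k = 2)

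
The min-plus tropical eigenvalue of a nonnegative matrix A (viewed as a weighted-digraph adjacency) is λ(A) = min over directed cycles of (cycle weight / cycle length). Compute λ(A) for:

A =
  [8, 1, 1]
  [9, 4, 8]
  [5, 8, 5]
λ(A) = 3

Enumerate directed cycles and compute their means (weight / length). Sample:
  cycle 0 → 0: weight = 8, length = 1, mean = 8/1 ≈ 8.000
  cycle 1 → 1: weight = 4, length = 1, mean = 4/1 ≈ 4.000
  cycle 2 → 2: weight = 5, length = 1, mean = 5/1 ≈ 5.000
  cycle 0 → 1 → 0: weight = 10, length = 2, mean = 10/2 ≈ 5.000
  cycle 0 → 2 → 0: weight = 6, length = 2, mean = 6/2 ≈ 3.000
  cycle 1 → 0 → 1: weight = 10, length = 2, mean = 10/2 ≈ 5.000
Minimum mean = 3.000, attained e.g. along the cycle 0 → 2 → 0 with weight 6 and length 2. So λ(A) = 6/2 = 3.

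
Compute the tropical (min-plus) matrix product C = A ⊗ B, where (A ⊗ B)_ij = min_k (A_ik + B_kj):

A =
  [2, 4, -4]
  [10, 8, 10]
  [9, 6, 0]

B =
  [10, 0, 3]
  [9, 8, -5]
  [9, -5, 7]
A ⊗ B =
  [5, -9, -1]
  [17, 5, 3]
  [9, -5, 1]

Apply the min-plus product entry-by-entry:
  C[0][0] = min over k of (A[0][0] + B[0][0] = 2 + 10 = 12, A[0][1] + B[1][0] = 4 + 9 = 13, A[0][2] + B[2][0] = -4 + 9 = 5) = 5 (attained at k = 2)
  C[0][1] = min over k of (A[0][0] + B[0][1] = 2 + 0 = 2, A[0][1] + B[1][1] = 4 + 8 = 12, A[0][2] + B[2][1] = -4 + -5 = -9) = -9 (attained at k = 2)
  C[0][2] = min over k of (A[0][0] + B[0][2] = 2 + 3 = 5, A[0][1] + B[1][2] = 4 + -5 = -1, A[0][2] + B[2][2] = -4 + 7 = 3) = -1 (attained at k = 1)
  C[1][0] = min over k of (A[1][0] + B[0][0] = 10 + 10 = 20, A[1][1] + B[1][0] = 8 + 9 = 17, A[1][2] + B[2][0] = 10 + 9 = 19) = 17 (attained at k = 1)
  C[1][1] = min over k of (A[1][0] + B[0][1] = 10 + 0 = 10, A[1][1] + B[1][1] = 8 + 8 = 16, A[1][2] + B[2][1] = 10 + -5 = 5) = 5 (attained at k = 2)
  C[1][2] = min over k of (A[1][0] + B[0][2] = 10 + 3 = 13, A[1][1] + B[1][2] = 8 + -5 = 3, A[1][2] + B[2][2] = 10 + 7 = 17) = 3 (attained at k = 1)
  C[2][0] = min over k of (A[2][0] + B[0][0] = 9 + 10 = 19, A[2][1] + B[1][0] = 6 + 9 = 15, A[2][2] + B[2][0] = 0 + 9 = 9) = 9 (attained at k = 2)
  C[2][1] = min over k of (A[2][0] + B[0][1] = 9 + 0 = 9, A[2][1] + B[1][1] = 6 + 8 = 14, A[2][2] + B[2][1] = 0 + -5 = -5) = -5 (attained at k = 2)
  C[2][2] = min over k of (A[2][0] + B[0][2] = 9 + 3 = 12, A[2][1] + B[1][2] = 6 + -5 = 1, A[2][2] + B[2][2] = 0 + 7 = 7) = 1 (attained at k = 1)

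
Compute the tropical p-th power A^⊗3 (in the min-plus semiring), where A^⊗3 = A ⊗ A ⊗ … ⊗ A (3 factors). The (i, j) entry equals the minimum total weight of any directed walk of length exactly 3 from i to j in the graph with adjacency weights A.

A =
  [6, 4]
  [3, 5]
A^⊗3 =
  [12, 11]
  [10, 12]

Each entry (A^⊗3)_ij equals the minimum over all length-3 walks i = v_0 → v_1 → … → v_3 = j of Σ_t A[v_t][v_{t+1}]. For example, for (i, j) = (0, 1) we minimise over 4 possible intermediate vertex sequences; the minimum is 11, attained along the walk 0 → 1 → 0 → 1.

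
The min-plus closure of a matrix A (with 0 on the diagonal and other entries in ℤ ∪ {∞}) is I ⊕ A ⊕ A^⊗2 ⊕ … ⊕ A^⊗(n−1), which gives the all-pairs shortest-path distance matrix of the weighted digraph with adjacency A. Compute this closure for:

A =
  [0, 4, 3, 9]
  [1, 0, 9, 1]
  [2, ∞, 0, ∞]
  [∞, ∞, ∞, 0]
Closure =
  [0, 4, 3, 5]
  [1, 0, 4, 1]
  [2, 6, 0, 7]
  [∞, ∞, ∞, 0]

This is the Floyd-Warshall all-pairs shortest-path computation. For each intermediate vertex k = 0, 1, …, 3, update dist[i][j] ← min(dist[i][j], dist[i][k] + dist[k][j]). The final matrix gives, for each (i, j), the minimum total weight of any directed path from i to j (possibly empty when i = j).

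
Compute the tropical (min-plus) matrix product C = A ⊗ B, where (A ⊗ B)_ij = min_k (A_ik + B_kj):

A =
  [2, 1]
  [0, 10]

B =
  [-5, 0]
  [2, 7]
A ⊗ B =
  [-3, 2]
  [-5, 0]

Apply the min-plus product entry-by-entry:
  C[0][0] = min over k of (A[0][0] + B[0][0] = 2 + -5 = -3, A[0][1] + B[1][0] = 1 + 2 = 3) = -3 (attained at k = 0)
  C[0][1] = min over k of (A[0][0] + B[0][1] = 2 + 0 = 2, A[0][1] + B[1][1] = 1 + 7 = 8) = 2 (attained at k = 0)
  C[1][0] = min over k of (A[1][0] + B[0][0] = 0 + -5 = -5, A[1][1] + B[1][0] = 10 + 2 = 12) = -5 (attained at k = 0)
  C[1][1] = min over k of (A[1][0] + B[0][1] = 0 + 0 = 0, A[1][1] + B[1][1] = 10 + 7 = 17) = 0 (attained at k = 0)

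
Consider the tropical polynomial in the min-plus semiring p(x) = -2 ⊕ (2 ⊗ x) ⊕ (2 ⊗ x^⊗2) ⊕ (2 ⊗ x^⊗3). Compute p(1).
p(1) = -2

A tropical monomial a ⊗ x^⊗i evaluates to a + i · x. Evaluating each term at x = 1:
  Term 0 contributes -2 + 0 · 1 = -2
  Term 1 contributes 2 + 1 · 1 = 3
  Term 2 contributes 2 + 2 · 1 = 4
  Term 3 contributes 2 + 3 · 1 = 5
p(1) = ⊕ of these = min[-2, 3, 4, 5] = -2.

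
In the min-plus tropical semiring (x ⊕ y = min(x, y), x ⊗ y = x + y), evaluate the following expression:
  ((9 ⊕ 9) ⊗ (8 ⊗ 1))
((9 ⊕ 9) ⊗ (8 ⊗ 1)) = 18

Expand innermost to outermost. Recall ⊕ takes the minimum of its arguments and ⊗ takes their sum. Working out the expression ((9 ⊕ 9) ⊗ (8 ⊗ 1)) gives 18.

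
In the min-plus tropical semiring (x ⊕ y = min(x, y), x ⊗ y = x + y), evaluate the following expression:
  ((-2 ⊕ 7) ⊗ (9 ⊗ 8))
((-2 ⊕ 7) ⊗ (9 ⊗ 8)) = 15

Expand innermost to outermost. Recall ⊕ takes the minimum of its arguments and ⊗ takes their sum. Working out the expression ((-2 ⊕ 7) ⊗ (9 ⊗ 8)) gives 15.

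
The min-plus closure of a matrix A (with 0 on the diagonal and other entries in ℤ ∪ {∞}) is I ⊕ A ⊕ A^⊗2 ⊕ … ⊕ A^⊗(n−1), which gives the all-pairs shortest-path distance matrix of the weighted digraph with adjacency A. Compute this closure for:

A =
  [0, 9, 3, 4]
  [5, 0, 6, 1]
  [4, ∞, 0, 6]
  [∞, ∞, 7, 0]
Closure =
  [0, 9, 3, 4]
  [5, 0, 6, 1]
  [4, 13, 0, 6]
  [11, 20, 7, 0]

This is the Floyd-Warshall all-pairs shortest-path computation. For each intermediate vertex k = 0, 1, …, 3, update dist[i][j] ← min(dist[i][j], dist[i][k] + dist[k][j]). The final matrix gives, for each (i, j), the minimum total weight of any directed path from i to j (possibly empty when i = j).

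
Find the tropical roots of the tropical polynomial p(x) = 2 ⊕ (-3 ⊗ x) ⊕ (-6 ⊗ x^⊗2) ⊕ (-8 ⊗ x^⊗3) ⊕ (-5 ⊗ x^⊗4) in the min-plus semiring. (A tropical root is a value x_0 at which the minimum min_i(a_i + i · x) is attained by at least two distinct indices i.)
Roots: {-3, 2, 3, 5}

Each tropical root is a break point of the lower envelope of the lines y = a_i + i · x (there are 5 lines, with slopes 0, 1, ..., 4). Only the lines that attain the minimum somewhere contribute to roots; other lines are dominated. Here the surviving (envelope) indices are i = 4, i = 3, i = 2, i = 1, i = 0.
Intersections between consecutive envelope lines give the roots: for adjacent envelope indices i < j the intersection is x = (a_i − a_j) / (j − i). Reading off the sorted break points: {-3, 2, 3, 5}.
Verification: at each break x_0, at least two indices attain the minimum of min_i(a_i + i · x_0).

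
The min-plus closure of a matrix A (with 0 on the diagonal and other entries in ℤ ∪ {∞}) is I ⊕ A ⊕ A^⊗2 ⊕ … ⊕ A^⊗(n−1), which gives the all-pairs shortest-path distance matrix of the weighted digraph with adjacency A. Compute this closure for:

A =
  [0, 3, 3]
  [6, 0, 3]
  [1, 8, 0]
Closure =
  [0, 3, 3]
  [4, 0, 3]
  [1, 4, 0]

This is the Floyd-Warshall all-pairs shortest-path computation. For each intermediate vertex k = 0, 1, …, 2, update dist[i][j] ← min(dist[i][j], dist[i][k] + dist[k][j]). The final matrix gives, for each (i, j), the minimum total weight of any directed path from i to j (possibly empty when i = j).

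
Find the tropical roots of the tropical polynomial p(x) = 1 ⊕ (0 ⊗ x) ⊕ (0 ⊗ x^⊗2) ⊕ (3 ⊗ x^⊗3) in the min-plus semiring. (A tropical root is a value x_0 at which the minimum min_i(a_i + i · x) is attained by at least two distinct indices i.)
Roots: {-3, 0, 1}

Each tropical root is a break point of the lower envelope of the lines y = a_i + i · x (there are 4 lines, with slopes 0, 1, ..., 3). Only the lines that attain the minimum somewhere contribute to roots; other lines are dominated. Here the surviving (envelope) indices are i = 3, i = 2, i = 1, i = 0.
Intersections between consecutive envelope lines give the roots: for adjacent envelope indices i < j the intersection is x = (a_i − a_j) / (j − i). Reading off the sorted break points: {-3, 0, 1}.
Verification: at each break x_0, at least two indices attain the minimum of min_i(a_i + i · x_0).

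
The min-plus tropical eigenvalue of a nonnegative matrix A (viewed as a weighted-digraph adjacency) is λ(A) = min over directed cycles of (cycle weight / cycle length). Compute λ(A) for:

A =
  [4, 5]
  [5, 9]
λ(A) = 4

Enumerate directed cycles and compute their means (weight / length). Sample:
  cycle 0 → 0: weight = 4, length = 1, mean = 4/1 ≈ 4.000
  cycle 1 → 1: weight = 9, length = 1, mean = 9/1 ≈ 9.000
  cycle 0 → 1 → 0: weight = 10, length = 2, mean = 10/2 ≈ 5.000
  cycle 1 → 0 → 1: weight = 10, length = 2, mean = 10/2 ≈ 5.000
Minimum mean = 4.000, attained e.g. along the cycle 0 → 0 with weight 4 and length 1. So λ(A) = 4/1 = 4.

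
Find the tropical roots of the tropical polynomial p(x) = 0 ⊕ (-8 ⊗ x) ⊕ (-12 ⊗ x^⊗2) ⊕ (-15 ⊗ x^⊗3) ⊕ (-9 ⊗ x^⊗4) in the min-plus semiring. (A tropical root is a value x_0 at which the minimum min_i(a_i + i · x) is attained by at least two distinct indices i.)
Roots: {-6, 3, 4, 8}

Each tropical root is a break point of the lower envelope of the lines y = a_i + i · x (there are 5 lines, with slopes 0, 1, ..., 4). Only the lines that attain the minimum somewhere contribute to roots; other lines are dominated. Here the surviving (envelope) indices are i = 4, i = 3, i = 2, i = 1, i = 0.
Intersections between consecutive envelope lines give the roots: for adjacent envelope indices i < j the intersection is x = (a_i − a_j) / (j − i). Reading off the sorted break points: {-6, 3, 4, 8}.
Verification: at each break x_0, at least two indices attain the minimum of min_i(a_i + i · x_0).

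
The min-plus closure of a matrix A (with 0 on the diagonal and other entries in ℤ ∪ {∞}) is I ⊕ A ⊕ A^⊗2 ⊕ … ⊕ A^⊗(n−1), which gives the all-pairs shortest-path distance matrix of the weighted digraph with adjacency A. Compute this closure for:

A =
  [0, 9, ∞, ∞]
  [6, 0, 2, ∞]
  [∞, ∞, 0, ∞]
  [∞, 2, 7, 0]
Closure =
  [0, 9, 11, ∞]
  [6, 0, 2, ∞]
  [∞, ∞, 0, ∞]
  [8, 2, 4, 0]

This is the Floyd-Warshall all-pairs shortest-path computation. For each intermediate vertex k = 0, 1, …, 3, update dist[i][j] ← min(dist[i][j], dist[i][k] + dist[k][j]). The final matrix gives, for each (i, j), the minimum total weight of any directed path from i to j (possibly empty when i = j).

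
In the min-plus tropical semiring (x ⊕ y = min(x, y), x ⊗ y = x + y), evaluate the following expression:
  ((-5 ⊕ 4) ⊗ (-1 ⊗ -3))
((-5 ⊕ 4) ⊗ (-1 ⊗ -3)) = -9

Expand innermost to outermost. Recall ⊕ takes the minimum of its arguments and ⊗ takes their sum. Working out the expression ((-5 ⊕ 4) ⊗ (-1 ⊗ -3)) gives -9.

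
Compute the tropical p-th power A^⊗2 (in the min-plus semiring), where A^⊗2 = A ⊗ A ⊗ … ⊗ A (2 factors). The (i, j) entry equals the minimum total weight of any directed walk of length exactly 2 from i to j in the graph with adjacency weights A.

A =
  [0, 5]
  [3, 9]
A^⊗2 =
  [0, 5]
  [3, 8]

Each entry (A^⊗2)_ij equals the minimum over all length-2 walks i = v_0 → v_1 → … → v_2 = j of Σ_t A[v_t][v_{t+1}]. For example, for (i, j) = (0, 1) we minimise over 2 possible intermediate vertex sequences; the minimum is 5, attained along the walk 0 → 0 → 1.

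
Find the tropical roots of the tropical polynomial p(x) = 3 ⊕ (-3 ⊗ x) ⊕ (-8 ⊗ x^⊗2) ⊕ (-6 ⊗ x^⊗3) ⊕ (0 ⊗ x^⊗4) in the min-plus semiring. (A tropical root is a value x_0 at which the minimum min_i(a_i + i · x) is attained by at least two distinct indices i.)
Roots: {-6, -2, 5, 6}

Each tropical root is a break point of the lower envelope of the lines y = a_i + i · x (there are 5 lines, with slopes 0, 1, ..., 4). Only the lines that attain the minimum somewhere contribute to roots; other lines are dominated. Here the surviving (envelope) indices are i = 4, i = 3, i = 2, i = 1, i = 0.
Intersections between consecutive envelope lines give the roots: for adjacent envelope indices i < j the intersection is x = (a_i − a_j) / (j − i). Reading off the sorted break points: {-6, -2, 5, 6}.
Verification: at each break x_0, at least two indices attain the minimum of min_i(a_i + i · x_0).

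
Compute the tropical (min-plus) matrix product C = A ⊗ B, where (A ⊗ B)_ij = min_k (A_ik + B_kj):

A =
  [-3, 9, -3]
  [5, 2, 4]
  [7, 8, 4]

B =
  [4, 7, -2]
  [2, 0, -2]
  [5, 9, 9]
A ⊗ B =
  [1, 4, -5]
  [4, 2, 0]
  [9, 8, 5]

Apply the min-plus product entry-by-entry:
  C[0][0] = min over k of (A[0][0] + B[0][0] = -3 + 4 = 1, A[0][1] + B[1][0] = 9 + 2 = 11, A[0][2] + B[2][0] = -3 + 5 = 2) = 1 (attained at k = 0)
  C[0][1] = min over k of (A[0][0] + B[0][1] = -3 + 7 = 4, A[0][1] + B[1][1] = 9 + 0 = 9, A[0][2] + B[2][1] = -3 + 9 = 6) = 4 (attained at k = 0)
  C[0][2] = min over k of (A[0][0] + B[0][2] = -3 + -2 = -5, A[0][1] + B[1][2] = 9 + -2 = 7, A[0][2] + B[2][2] = -3 + 9 = 6) = -5 (attained at k = 0)
  C[1][0] = min over k of (A[1][0] + B[0][0] = 5 + 4 = 9, A[1][1] + B[1][0] = 2 + 2 = 4, A[1][2] + B[2][0] = 4 + 5 = 9) = 4 (attained at k = 1)
  C[1][1] = min over k of (A[1][0] + B[0][1] = 5 + 7 = 12, A[1][1] + B[1][1] = 2 + 0 = 2, A[1][2] + B[2][1] = 4 + 9 = 13) = 2 (attained at k = 1)
  C[1][2] = min over k of (A[1][0] + B[0][2] = 5 + -2 = 3, A[1][1] + B[1][2] = 2 + -2 = 0, A[1][2] + B[2][2] = 4 + 9 = 13) = 0 (attained at k = 1)
  C[2][0] = min over k of (A[2][0] + B[0][0] = 7 + 4 = 11, A[2][1] + B[1][0] = 8 + 2 = 10, A[2][2] + B[2][0] = 4 + 5 = 9) = 9 (attained at k = 2)
  C[2][1] = min over k of (A[2][0] + B[0][1] = 7 + 7 = 14, A[2][1] + B[1][1] = 8 + 0 = 8, A[2][2] + B[2][1] = 4 + 9 = 13) = 8 (attained at k = 1)
  C[2][2] = min over k of (A[2][0] + B[0][2] = 7 + -2 = 5, A[2][1] + B[1][2] = 8 + -2 = 6, A[2][2] + B[2][2] = 4 + 9 = 13) = 5 (attained at k = 0)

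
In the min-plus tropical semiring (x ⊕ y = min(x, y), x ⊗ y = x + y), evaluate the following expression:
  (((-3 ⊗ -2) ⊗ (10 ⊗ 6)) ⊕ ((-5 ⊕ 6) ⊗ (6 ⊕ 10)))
(((-3 ⊗ -2) ⊗ (10 ⊗ 6)) ⊕ ((-5 ⊕ 6) ⊗ (6 ⊕ 10))) = 1

Expand innermost to outermost. Recall ⊕ takes the minimum of its arguments and ⊗ takes their sum. Working out the expression (((-3 ⊗ -2) ⊗ (10 ⊗ 6)) ⊕ ((-5 ⊕ 6) ⊗ (6 ⊕ 10))) gives 1.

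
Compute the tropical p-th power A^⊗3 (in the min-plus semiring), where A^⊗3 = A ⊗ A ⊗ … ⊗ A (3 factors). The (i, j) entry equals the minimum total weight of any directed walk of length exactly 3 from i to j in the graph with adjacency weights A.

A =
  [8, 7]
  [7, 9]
A^⊗3 =
  [22, 21]
  [21, 22]

Each entry (A^⊗3)_ij equals the minimum over all length-3 walks i = v_0 → v_1 → … → v_3 = j of Σ_t A[v_t][v_{t+1}]. For example, for (i, j) = (0, 1) we minimise over 4 possible intermediate vertex sequences; the minimum is 21, attained along the walk 0 → 1 → 0 → 1.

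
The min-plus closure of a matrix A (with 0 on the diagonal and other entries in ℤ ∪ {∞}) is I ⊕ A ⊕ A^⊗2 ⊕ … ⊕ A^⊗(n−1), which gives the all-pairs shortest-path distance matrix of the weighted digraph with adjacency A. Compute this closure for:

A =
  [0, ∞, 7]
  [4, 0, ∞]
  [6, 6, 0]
Closure =
  [0, 13, 7]
  [4, 0, 11]
  [6, 6, 0]

This is the Floyd-Warshall all-pairs shortest-path computation. For each intermediate vertex k = 0, 1, …, 2, update dist[i][j] ← min(dist[i][j], dist[i][k] + dist[k][j]). The final matrix gives, for each (i, j), the minimum total weight of any directed path from i to j (possibly empty when i = j).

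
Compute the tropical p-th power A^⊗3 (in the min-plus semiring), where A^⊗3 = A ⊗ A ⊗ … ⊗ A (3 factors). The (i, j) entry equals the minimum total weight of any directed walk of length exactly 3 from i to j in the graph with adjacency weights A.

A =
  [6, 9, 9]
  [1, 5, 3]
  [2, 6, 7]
A^⊗3 =
  [14, 18, 17]
  [10, 14, 12]
  [11, 15, 14]

Each entry (A^⊗3)_ij equals the minimum over all length-3 walks i = v_0 → v_1 → … → v_3 = j of Σ_t A[v_t][v_{t+1}]. For example, for (i, j) = (0, 2) we minimise over 9 possible intermediate vertex sequences; the minimum is 17, attained along the walk 0 → 1 → 1 → 2.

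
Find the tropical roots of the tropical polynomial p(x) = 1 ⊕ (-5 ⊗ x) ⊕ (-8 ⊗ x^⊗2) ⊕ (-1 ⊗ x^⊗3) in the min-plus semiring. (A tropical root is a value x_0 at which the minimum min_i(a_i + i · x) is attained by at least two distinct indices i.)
Roots: {-7, 3, 6}

Each tropical root is a break point of the lower envelope of the lines y = a_i + i · x (there are 4 lines, with slopes 0, 1, ..., 3). Only the lines that attain the minimum somewhere contribute to roots; other lines are dominated. Here the surviving (envelope) indices are i = 3, i = 2, i = 1, i = 0.
Intersections between consecutive envelope lines give the roots: for adjacent envelope indices i < j the intersection is x = (a_i − a_j) / (j − i). Reading off the sorted break points: {-7, 3, 6}.
Verification: at each break x_0, at least two indices attain the minimum of min_i(a_i + i · x_0).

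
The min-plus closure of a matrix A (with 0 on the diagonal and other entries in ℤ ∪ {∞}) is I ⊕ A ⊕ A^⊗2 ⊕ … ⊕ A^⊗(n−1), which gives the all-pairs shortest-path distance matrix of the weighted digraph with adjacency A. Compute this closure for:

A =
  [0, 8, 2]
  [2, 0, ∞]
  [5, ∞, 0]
Closure =
  [0, 8, 2]
  [2, 0, 4]
  [5, 13, 0]

This is the Floyd-Warshall all-pairs shortest-path computation. For each intermediate vertex k = 0, 1, …, 2, update dist[i][j] ← min(dist[i][j], dist[i][k] + dist[k][j]). The final matrix gives, for each (i, j), the minimum total weight of any directed path from i to j (possibly empty when i = j).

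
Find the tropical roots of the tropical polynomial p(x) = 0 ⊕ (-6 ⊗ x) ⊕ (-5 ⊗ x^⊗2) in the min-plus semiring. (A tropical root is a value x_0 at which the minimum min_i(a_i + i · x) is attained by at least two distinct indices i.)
Roots: {-1, 6}

Each tropical root is a break point of the lower envelope of the lines y = a_i + i · x (there are 3 lines, with slopes 0, 1, ..., 2). Only the lines that attain the minimum somewhere contribute to roots; other lines are dominated. Here the surviving (envelope) indices are i = 2, i = 1, i = 0.
Intersections between consecutive envelope lines give the roots: for adjacent envelope indices i < j the intersection is x = (a_i − a_j) / (j − i). Reading off the sorted break points: {-1, 6}.
Verification: at each break x_0, at least two indices attain the minimum of min_i(a_i + i · x_0).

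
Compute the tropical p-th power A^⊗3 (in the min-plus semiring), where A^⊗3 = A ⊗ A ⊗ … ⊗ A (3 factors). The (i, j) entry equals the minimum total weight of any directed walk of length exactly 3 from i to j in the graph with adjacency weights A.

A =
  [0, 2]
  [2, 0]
A^⊗3 =
  [0, 2]
  [2, 0]

Each entry (A^⊗3)_ij equals the minimum over all length-3 walks i = v_0 → v_1 → … → v_3 = j of Σ_t A[v_t][v_{t+1}]. For example, for (i, j) = (0, 1) we minimise over 4 possible intermediate vertex sequences; the minimum is 2, attained along the walk 0 → 0 → 0 → 1.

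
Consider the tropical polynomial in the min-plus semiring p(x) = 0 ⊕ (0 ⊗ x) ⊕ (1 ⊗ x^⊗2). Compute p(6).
p(6) = 0

A tropical monomial a ⊗ x^⊗i evaluates to a + i · x. Evaluating each term at x = 6:
  Term 0 contributes 0 + 0 · 6 = 0
  Term 1 contributes 0 + 1 · 6 = 6
  Term 2 contributes 1 + 2 · 6 = 13
p(6) = ⊕ of these = min[0, 6, 13] = 0.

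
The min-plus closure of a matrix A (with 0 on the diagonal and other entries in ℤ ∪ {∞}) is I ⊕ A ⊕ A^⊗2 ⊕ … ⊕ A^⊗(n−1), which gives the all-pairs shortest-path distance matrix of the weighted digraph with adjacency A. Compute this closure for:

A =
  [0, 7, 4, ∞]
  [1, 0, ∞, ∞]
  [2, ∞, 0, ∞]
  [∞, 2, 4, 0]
Closure =
  [0, 7, 4, ∞]
  [1, 0, 5, ∞]
  [2, 9, 0, ∞]
  [3, 2, 4, 0]

This is the Floyd-Warshall all-pairs shortest-path computation. For each intermediate vertex k = 0, 1, …, 3, update dist[i][j] ← min(dist[i][j], dist[i][k] + dist[k][j]). The final matrix gives, for each (i, j), the minimum total weight of any directed path from i to j (possibly empty when i = j).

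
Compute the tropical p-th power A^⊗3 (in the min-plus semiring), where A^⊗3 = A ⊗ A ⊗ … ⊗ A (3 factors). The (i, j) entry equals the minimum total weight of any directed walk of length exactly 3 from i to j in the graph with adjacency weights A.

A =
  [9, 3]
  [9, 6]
A^⊗3 =
  [18, 15]
  [21, 18]

Each entry (A^⊗3)_ij equals the minimum over all length-3 walks i = v_0 → v_1 → … → v_3 = j of Σ_t A[v_t][v_{t+1}]. For example, for (i, j) = (0, 1) we minimise over 4 possible intermediate vertex sequences; the minimum is 15, attained along the walk 0 → 1 → 0 → 1.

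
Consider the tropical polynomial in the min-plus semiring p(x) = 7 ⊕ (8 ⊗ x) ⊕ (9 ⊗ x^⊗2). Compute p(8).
p(8) = 7

A tropical monomial a ⊗ x^⊗i evaluates to a + i · x. Evaluating each term at x = 8:
  Term 0 contributes 7 + 0 · 8 = 7
  Term 1 contributes 8 + 1 · 8 = 16
  Term 2 contributes 9 + 2 · 8 = 25
p(8) = ⊕ of these = min[7, 16, 25] = 7.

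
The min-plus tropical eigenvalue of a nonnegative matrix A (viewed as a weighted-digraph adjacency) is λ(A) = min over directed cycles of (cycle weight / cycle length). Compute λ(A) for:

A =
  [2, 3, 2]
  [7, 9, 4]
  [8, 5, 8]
λ(A) = 2

Enumerate directed cycles and compute their means (weight / length). Sample:
  cycle 0 → 0: weight = 2, length = 1, mean = 2/1 ≈ 2.000
  cycle 1 → 1: weight = 9, length = 1, mean = 9/1 ≈ 9.000
  cycle 2 → 2: weight = 8, length = 1, mean = 8/1 ≈ 8.000
  cycle 0 → 1 → 0: weight = 10, length = 2, mean = 10/2 ≈ 5.000
  cycle 0 → 2 → 0: weight = 10, length = 2, mean = 10/2 ≈ 5.000
  cycle 1 → 0 → 1: weight = 10, length = 2, mean = 10/2 ≈ 5.000
Minimum mean = 2.000, attained e.g. along the cycle 0 → 0 with weight 2 and length 1. So λ(A) = 2/1 = 2.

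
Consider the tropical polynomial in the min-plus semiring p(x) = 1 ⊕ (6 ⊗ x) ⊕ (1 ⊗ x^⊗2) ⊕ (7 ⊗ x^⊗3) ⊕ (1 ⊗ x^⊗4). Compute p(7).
p(7) = 1

A tropical monomial a ⊗ x^⊗i evaluates to a + i · x. Evaluating each term at x = 7:
  Term 0 contributes 1 + 0 · 7 = 1
  Term 1 contributes 6 + 1 · 7 = 13
  Term 2 contributes 1 + 2 · 7 = 15
  Term 3 contributes 7 + 3 · 7 = 28
  Term 4 contributes 1 + 4 · 7 = 29
p(7) = ⊕ of these = min[1, 13, 15, 28, 29] = 1.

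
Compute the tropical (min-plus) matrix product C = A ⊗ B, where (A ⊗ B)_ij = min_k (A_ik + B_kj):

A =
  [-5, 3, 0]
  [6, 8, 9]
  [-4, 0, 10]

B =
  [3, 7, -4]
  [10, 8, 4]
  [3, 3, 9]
A ⊗ B =
  [-2, 2, -9]
  [9, 12, 2]
  [-1, 3, -8]

Apply the min-plus product entry-by-entry:
  C[0][0] = min over k of (A[0][0] + B[0][0] = -5 + 3 = -2, A[0][1] + B[1][0] = 3 + 10 = 13, A[0][2] + B[2][0] = 0 + 3 = 3) = -2 (attained at k = 0)
  C[0][1] = min over k of (A[0][0] + B[0][1] = -5 + 7 = 2, A[0][1] + B[1][1] = 3 + 8 = 11, A[0][2] + B[2][1] = 0 + 3 = 3) = 2 (attained at k = 0)
  C[0][2] = min over k of (A[0][0] + B[0][2] = -5 + -4 = -9, A[0][1] + B[1][2] = 3 + 4 = 7, A[0][2] + B[2][2] = 0 + 9 = 9) = -9 (attained at k = 0)
  C[1][0] = min over k of (A[1][0] + B[0][0] = 6 + 3 = 9, A[1][1] + B[1][0] = 8 + 10 = 18, A[1][2] + B[2][0] = 9 + 3 = 12) = 9 (attained at k = 0)
  C[1][1] = min over k of (A[1][0] + B[0][1] = 6 + 7 = 13, A[1][1] + B[1][1] = 8 + 8 = 16, A[1][2] + B[2][1] = 9 + 3 = 12) = 12 (attained at k = 2)
  C[1][2] = min over k of (A[1][0] + B[0][2] = 6 + -4 = 2, A[1][1] + B[1][2] = 8 + 4 = 12, A[1][2] + B[2][2] = 9 + 9 = 18) = 2 (attained at k = 0)
  C[2][0] = min over k of (A[2][0] + B[0][0] = -4 + 3 = -1, A[2][1] + B[1][0] = 0 + 10 = 10, A[2][2] + B[2][0] = 10 + 3 = 13) = -1 (attained at k = 0)
  C[2][1] = min over k of (A[2][0] + B[0][1] = -4 + 7 = 3, A[2][1] + B[1][1] = 0 + 8 = 8, A[2][2] + B[2][1] = 10 + 3 = 13) = 3 (attained at k = 0)
  C[2][2] = min over k of (A[2][0] + B[0][2] = -4 + -4 = -8, A[2][1] + B[1][2] = 0 + 4 = 4, A[2][2] + B[2][2] = 10 + 9 = 19) = -8 (attained at k = 0)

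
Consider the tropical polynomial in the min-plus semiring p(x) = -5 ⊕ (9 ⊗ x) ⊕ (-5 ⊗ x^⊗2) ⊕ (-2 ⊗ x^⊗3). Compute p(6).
p(6) = -5

A tropical monomial a ⊗ x^⊗i evaluates to a + i · x. Evaluating each term at x = 6:
  Term 0 contributes -5 + 0 · 6 = -5
  Term 1 contributes 9 + 1 · 6 = 15
  Term 2 contributes -5 + 2 · 6 = 7
  Term 3 contributes -2 + 3 · 6 = 16
p(6) = ⊕ of these = min[-5, 15, 7, 16] = -5.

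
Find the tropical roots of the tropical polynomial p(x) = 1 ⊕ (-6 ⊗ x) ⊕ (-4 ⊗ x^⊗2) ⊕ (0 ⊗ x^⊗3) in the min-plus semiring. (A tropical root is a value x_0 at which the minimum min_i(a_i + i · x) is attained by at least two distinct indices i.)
Roots: {-4, -2, 7}

Each tropical root is a break point of the lower envelope of the lines y = a_i + i · x (there are 4 lines, with slopes 0, 1, ..., 3). Only the lines that attain the minimum somewhere contribute to roots; other lines are dominated. Here the surviving (envelope) indices are i = 3, i = 2, i = 1, i = 0.
Intersections between consecutive envelope lines give the roots: for adjacent envelope indices i < j the intersection is x = (a_i − a_j) / (j − i). Reading off the sorted break points: {-4, -2, 7}.
Verification: at each break x_0, at least two indices attain the minimum of min_i(a_i + i · x_0).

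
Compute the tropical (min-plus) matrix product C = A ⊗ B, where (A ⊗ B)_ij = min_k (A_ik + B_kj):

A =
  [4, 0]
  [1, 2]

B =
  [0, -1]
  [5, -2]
A ⊗ B =
  [4, -2]
  [1, 0]

Apply the min-plus product entry-by-entry:
  C[0][0] = min over k of (A[0][0] + B[0][0] = 4 + 0 = 4, A[0][1] + B[1][0] = 0 + 5 = 5) = 4 (attained at k = 0)
  C[0][1] = min over k of (A[0][0] + B[0][1] = 4 + -1 = 3, A[0][1] + B[1][1] = 0 + -2 = -2) = -2 (attained at k = 1)
  C[1][0] = min over k of (A[1][0] + B[0][0] = 1 + 0 = 1, A[1][1] + B[1][0] = 2 + 5 = 7) = 1 (attained at k = 0)
  C[1][1] = min over k of (A[1][0] + B[0][1] = 1 + -1 = 0, A[1][1] + B[1][1] = 2 + -2 = 0) = 0 (attained at k = 0)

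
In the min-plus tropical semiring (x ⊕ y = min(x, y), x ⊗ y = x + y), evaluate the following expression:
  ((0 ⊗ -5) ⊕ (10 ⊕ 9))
((0 ⊗ -5) ⊕ (10 ⊕ 9)) = -5

Expand innermost to outermost. Recall ⊕ takes the minimum of its arguments and ⊗ takes their sum. Working out the expression ((0 ⊗ -5) ⊕ (10 ⊕ 9)) gives -5.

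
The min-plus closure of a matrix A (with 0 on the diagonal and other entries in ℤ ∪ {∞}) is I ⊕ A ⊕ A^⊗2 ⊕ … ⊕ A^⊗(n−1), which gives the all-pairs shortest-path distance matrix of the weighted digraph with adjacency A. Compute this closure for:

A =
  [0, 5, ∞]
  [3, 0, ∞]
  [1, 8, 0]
Closure =
  [0, 5, ∞]
  [3, 0, ∞]
  [1, 6, 0]

This is the Floyd-Warshall all-pairs shortest-path computation. For each intermediate vertex k = 0, 1, …, 2, update dist[i][j] ← min(dist[i][j], dist[i][k] + dist[k][j]). The final matrix gives, for each (i, j), the minimum total weight of any directed path from i to j (possibly empty when i = j).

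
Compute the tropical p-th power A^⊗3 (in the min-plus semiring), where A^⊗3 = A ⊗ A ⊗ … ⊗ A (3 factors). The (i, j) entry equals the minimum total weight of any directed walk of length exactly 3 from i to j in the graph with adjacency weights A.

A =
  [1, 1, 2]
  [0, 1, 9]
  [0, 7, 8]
A^⊗3 =
  [2, 2, 3]
  [1, 2, 3]
  [1, 2, 3]

Each entry (A^⊗3)_ij equals the minimum over all length-3 walks i = v_0 → v_1 → … → v_3 = j of Σ_t A[v_t][v_{t+1}]. For example, for (i, j) = (0, 2) we minimise over 9 possible intermediate vertex sequences; the minimum is 3, attained along the walk 0 → 1 → 0 → 2.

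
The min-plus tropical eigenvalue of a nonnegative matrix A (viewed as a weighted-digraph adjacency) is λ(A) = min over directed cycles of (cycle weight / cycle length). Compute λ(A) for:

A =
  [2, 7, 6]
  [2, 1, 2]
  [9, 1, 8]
λ(A) = 1

Enumerate directed cycles and compute their means (weight / length). Sample:
  cycle 0 → 0: weight = 2, length = 1, mean = 2/1 ≈ 2.000
  cycle 1 → 1: weight = 1, length = 1, mean = 1/1 ≈ 1.000
  cycle 2 → 2: weight = 8, length = 1, mean = 8/1 ≈ 8.000
  cycle 0 → 1 → 0: weight = 9, length = 2, mean = 9/2 ≈ 4.500
  cycle 0 → 2 → 0: weight = 15, length = 2, mean = 15/2 ≈ 7.500
  cycle 1 → 0 → 1: weight = 9, length = 2, mean = 9/2 ≈ 4.500
Minimum mean = 1.000, attained e.g. along the cycle 1 → 1 with weight 1 and length 1. So λ(A) = 1/1 = 1.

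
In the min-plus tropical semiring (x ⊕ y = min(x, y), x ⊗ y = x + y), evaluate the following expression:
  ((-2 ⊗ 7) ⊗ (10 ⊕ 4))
((-2 ⊗ 7) ⊗ (10 ⊕ 4)) = 9

Expand innermost to outermost. Recall ⊕ takes the minimum of its arguments and ⊗ takes their sum. Working out the expression ((-2 ⊗ 7) ⊗ (10 ⊕ 4)) gives 9.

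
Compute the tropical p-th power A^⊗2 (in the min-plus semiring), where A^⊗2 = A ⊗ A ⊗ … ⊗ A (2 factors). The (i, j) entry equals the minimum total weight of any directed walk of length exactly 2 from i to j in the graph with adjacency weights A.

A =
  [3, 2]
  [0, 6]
A^⊗2 =
  [2, 5]
  [3, 2]

Each entry (A^⊗2)_ij equals the minimum over all length-2 walks i = v_0 → v_1 → … → v_2 = j of Σ_t A[v_t][v_{t+1}]. For example, for (i, j) = (0, 1) we minimise over 2 possible intermediate vertex sequences; the minimum is 5, attained along the walk 0 → 0 → 1.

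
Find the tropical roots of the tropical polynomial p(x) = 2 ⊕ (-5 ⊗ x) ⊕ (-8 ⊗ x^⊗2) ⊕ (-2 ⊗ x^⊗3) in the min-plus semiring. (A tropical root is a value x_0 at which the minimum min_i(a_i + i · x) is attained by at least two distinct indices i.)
Roots: {-6, 3, 7}

Each tropical root is a break point of the lower envelope of the lines y = a_i + i · x (there are 4 lines, with slopes 0, 1, ..., 3). Only the lines that attain the minimum somewhere contribute to roots; other lines are dominated. Here the surviving (envelope) indices are i = 3, i = 2, i = 1, i = 0.
Intersections between consecutive envelope lines give the roots: for adjacent envelope indices i < j the intersection is x = (a_i − a_j) / (j − i). Reading off the sorted break points: {-6, 3, 7}.
Verification: at each break x_0, at least two indices attain the minimum of min_i(a_i + i · x_0).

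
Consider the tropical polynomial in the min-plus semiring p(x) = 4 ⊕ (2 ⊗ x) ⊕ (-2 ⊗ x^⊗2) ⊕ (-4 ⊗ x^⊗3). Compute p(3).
p(3) = 4

A tropical monomial a ⊗ x^⊗i evaluates to a + i · x. Evaluating each term at x = 3:
  Term 0 contributes 4 + 0 · 3 = 4
  Term 1 contributes 2 + 1 · 3 = 5
  Term 2 contributes -2 + 2 · 3 = 4
  Term 3 contributes -4 + 3 · 3 = 5
p(3) = ⊕ of these = min[4, 5, 4, 5] = 4.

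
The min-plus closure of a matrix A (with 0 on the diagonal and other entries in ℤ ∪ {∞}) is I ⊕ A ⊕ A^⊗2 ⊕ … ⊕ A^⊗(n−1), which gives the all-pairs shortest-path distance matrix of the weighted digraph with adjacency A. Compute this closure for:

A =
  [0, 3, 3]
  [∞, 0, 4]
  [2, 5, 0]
Closure =
  [0, 3, 3]
  [6, 0, 4]
  [2, 5, 0]

This is the Floyd-Warshall all-pairs shortest-path computation. For each intermediate vertex k = 0, 1, …, 2, update dist[i][j] ← min(dist[i][j], dist[i][k] + dist[k][j]). The final matrix gives, for each (i, j), the minimum total weight of any directed path from i to j (possibly empty when i = j).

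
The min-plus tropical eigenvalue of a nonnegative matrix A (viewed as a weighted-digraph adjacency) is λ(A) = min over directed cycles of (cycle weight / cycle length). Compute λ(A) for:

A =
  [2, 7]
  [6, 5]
λ(A) = 2

Enumerate directed cycles and compute their means (weight / length). Sample:
  cycle 0 → 0: weight = 2, length = 1, mean = 2/1 ≈ 2.000
  cycle 1 → 1: weight = 5, length = 1, mean = 5/1 ≈ 5.000
  cycle 0 → 1 → 0: weight = 13, length = 2, mean = 13/2 ≈ 6.500
  cycle 1 → 0 → 1: weight = 13, length = 2, mean = 13/2 ≈ 6.500
Minimum mean = 2.000, attained e.g. along the cycle 0 → 0 with weight 2 and length 1. So λ(A) = 2/1 = 2.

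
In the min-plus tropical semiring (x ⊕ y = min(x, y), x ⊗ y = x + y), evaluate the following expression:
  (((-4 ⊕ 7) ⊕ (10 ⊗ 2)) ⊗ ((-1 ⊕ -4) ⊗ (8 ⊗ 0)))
(((-4 ⊕ 7) ⊕ (10 ⊗ 2)) ⊗ ((-1 ⊕ -4) ⊗ (8 ⊗ 0))) = 0

Expand innermost to outermost. Recall ⊕ takes the minimum of its arguments and ⊗ takes their sum. Working out the expression (((-4 ⊕ 7) ⊕ (10 ⊗ 2)) ⊗ ((-1 ⊕ -4) ⊗ (8 ⊗ 0))) gives 0.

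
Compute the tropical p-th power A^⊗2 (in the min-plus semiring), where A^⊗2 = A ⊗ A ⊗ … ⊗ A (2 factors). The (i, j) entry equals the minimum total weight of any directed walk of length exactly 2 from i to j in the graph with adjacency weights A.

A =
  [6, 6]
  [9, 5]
A^⊗2 =
  [12, 11]
  [14, 10]

Each entry (A^⊗2)_ij equals the minimum over all length-2 walks i = v_0 → v_1 → … → v_2 = j of Σ_t A[v_t][v_{t+1}]. For example, for (i, j) = (0, 1) we minimise over 2 possible intermediate vertex sequences; the minimum is 11, attained along the walk 0 → 1 → 1.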